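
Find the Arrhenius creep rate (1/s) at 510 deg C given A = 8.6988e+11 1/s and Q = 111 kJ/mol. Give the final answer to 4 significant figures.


rate = A * exp(-Q / (R*T))
T = 510 + 273.15 = 783.15 K
rate = 8.6988e+11 * exp(-111e3 / (8.314 * 783.15))
rate = 34330 1/s


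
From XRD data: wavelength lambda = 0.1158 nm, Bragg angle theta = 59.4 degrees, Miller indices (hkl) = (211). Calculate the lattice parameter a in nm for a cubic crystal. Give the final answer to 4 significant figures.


d = lambda / (2*sin(theta))
d = 0.1158 / (2*sin(59.4 deg))
d = 0.0672675 nm
a = d * sqrt(h^2+k^2+l^2) = 0.0672675 * sqrt(6)
a = 0.1648 nm


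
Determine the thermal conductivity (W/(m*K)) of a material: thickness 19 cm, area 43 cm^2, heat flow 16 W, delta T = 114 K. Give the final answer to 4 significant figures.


k = Q*L / (A*dT)
L = 0.19 m, A = 4.3e-03 m^2
k = 16 * 0.19 / (4.3e-03 * 114)
k = 6.202 W/(m*K)


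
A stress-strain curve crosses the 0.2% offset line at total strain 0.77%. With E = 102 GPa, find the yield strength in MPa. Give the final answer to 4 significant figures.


Offset strain = 0.002
Elastic strain at yield = total_strain - offset = 7.7e-03 - 0.002 = 5.7e-03
sigma_y = E * elastic_strain = 102000 * 5.7e-03
sigma_y = 581.4 MPa


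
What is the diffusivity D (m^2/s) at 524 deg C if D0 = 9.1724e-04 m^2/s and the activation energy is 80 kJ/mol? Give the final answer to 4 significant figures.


D = D0 * exp(-Qd / (R*T))
T = 797.15 K
D = 9.1724e-04 * exp(-80e3 / (8.314 * 797.15))
D = 5.25e-09 m^2/s


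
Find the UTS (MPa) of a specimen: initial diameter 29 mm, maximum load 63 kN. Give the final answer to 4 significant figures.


A0 = pi*(d/2)^2 = pi*(29/2)^2 = 660.52 mm^2
UTS = F_max / A0 = 63*1000 / 660.52
UTS = 95.38 MPa


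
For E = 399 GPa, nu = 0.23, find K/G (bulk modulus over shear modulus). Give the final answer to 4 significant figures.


G = E / (2*(1+nu))
G = 399 / (2*(1+0.23)) = 162.195 GPa
K = E / (3*(1-2*nu))
K = 399 / (3*(1-2*0.23)) = 246.296 GPa
K/G = 246.296 / 162.195 = 1.519


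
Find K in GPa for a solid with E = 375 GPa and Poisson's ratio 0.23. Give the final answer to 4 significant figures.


K = E / (3*(1-2*nu))
K = 375 / (3*(1-2*0.23))
K = 231.5 GPa


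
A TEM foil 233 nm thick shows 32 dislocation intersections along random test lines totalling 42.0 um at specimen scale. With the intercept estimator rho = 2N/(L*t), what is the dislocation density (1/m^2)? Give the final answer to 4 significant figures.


rho = 2N / (L * t)
L = 42.0 um = 4.2e-05 m, t = 233 nm = 2.33e-07 m
rho = 2 * 32 / (4.2e-05 * 2.33e-07)
rho = 6.54e+12 1/m^2


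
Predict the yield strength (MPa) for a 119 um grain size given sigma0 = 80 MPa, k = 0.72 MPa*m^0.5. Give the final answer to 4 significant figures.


sigma_y = sigma0 + k / sqrt(d)
d = 119 um = 1.19e-04 m
sigma_y = 80 + 0.72 / sqrt(1.19e-04)
sigma_y = 146 MPa


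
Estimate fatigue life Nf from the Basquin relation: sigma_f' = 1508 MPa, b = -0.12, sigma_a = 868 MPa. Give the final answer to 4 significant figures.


sigma_a = sigma_f' * (2*Nf)^b
2*Nf = (sigma_a / sigma_f')^(1/b)
2*Nf = (868 / 1508)^(1/-0.12)
2*Nf = 99.7731
Nf = 49.89 cycles


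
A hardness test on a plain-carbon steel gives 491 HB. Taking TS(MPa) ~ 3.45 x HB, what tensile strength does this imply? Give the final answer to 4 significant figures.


TS (MPa) = 3.45 * HB
TS = 3.45 * 491
TS = 1694 MPa


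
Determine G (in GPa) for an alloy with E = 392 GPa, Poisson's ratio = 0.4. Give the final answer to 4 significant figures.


G = E / (2*(1+nu))
G = 392 / (2*(1+0.4))
G = 140 GPa


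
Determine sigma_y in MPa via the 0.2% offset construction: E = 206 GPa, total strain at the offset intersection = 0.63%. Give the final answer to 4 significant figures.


Offset strain = 0.002
Elastic strain at yield = total_strain - offset = 6.3e-03 - 0.002 = 4.3e-03
sigma_y = E * elastic_strain = 206000 * 4.3e-03
sigma_y = 885.8 MPa


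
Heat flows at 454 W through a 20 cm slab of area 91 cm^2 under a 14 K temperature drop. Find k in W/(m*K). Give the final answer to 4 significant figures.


k = Q*L / (A*dT)
L = 0.2 m, A = 9.1e-03 m^2
k = 454 * 0.2 / (9.1e-03 * 14)
k = 712.7 W/(m*K)


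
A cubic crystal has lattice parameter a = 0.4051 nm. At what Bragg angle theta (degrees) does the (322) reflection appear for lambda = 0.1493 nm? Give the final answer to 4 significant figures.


d = a / sqrt(h^2+k^2+l^2)
d = 0.4051 / sqrt(17) = 0.0982512 nm
lambda = 2*d*sin(theta)  =>  sin(theta) = lambda / (2*d)
sin(theta) = 0.1493 / (2 * 0.0982512) = 0.759787
theta = 49.45 deg


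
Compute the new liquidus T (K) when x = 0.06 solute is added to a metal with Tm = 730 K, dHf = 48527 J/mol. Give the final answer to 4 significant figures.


dT = R*Tm^2*x / dHf
dT = 8.314 * 730^2 * 0.06 / 48527
dT = 5.47802 K
T_new = 730 - 5.47802 = 724.5 K


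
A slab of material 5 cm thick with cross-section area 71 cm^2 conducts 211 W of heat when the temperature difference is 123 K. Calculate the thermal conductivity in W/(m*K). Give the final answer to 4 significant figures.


k = Q*L / (A*dT)
L = 0.05 m, A = 7.1e-03 m^2
k = 211 * 0.05 / (7.1e-03 * 123)
k = 12.08 W/(m*K)


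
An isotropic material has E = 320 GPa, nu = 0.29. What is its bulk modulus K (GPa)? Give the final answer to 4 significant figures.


K = E / (3*(1-2*nu))
K = 320 / (3*(1-2*0.29))
K = 254 GPa


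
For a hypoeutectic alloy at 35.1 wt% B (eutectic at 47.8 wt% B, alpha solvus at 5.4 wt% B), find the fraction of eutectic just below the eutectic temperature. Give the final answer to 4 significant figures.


f_primary = (C_e - C0) / (C_e - C_alpha_max)
f_primary = (47.8 - 35.1) / (47.8 - 5.4)
f_primary = 0.299528
f_eutectic = 1 - 0.299528 = 0.7005


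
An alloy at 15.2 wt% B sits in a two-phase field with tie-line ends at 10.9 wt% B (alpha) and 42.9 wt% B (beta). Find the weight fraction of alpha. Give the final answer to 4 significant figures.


f_alpha = (C_beta - C0) / (C_beta - C_alpha)
f_alpha = (42.9 - 15.2) / (42.9 - 10.9)
f_alpha = 0.8656


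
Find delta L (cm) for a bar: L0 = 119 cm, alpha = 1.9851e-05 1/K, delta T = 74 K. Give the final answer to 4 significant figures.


dL = L0 * alpha * dT
dL = 119 * 1.9851e-05 * 74
dL = 0.1748 cm


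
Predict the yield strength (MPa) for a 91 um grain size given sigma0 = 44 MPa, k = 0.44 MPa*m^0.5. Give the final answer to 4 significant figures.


sigma_y = sigma0 + k / sqrt(d)
d = 91 um = 9.1e-05 m
sigma_y = 44 + 0.44 / sqrt(9.1e-05)
sigma_y = 90.12 MPa


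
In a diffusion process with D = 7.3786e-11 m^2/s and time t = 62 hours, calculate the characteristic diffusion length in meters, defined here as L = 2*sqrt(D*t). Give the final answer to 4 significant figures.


t = 62 hr = 223200 s
Diffusion length = 2*sqrt(D*t)
= 2*sqrt(7.3786e-11 * 223200)
= 8.116e-03 m


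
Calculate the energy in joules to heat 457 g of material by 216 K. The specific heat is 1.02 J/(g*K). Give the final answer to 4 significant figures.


Q = m * cp * dT
Q = 457 * 1.02 * 216
Q = 100700 J


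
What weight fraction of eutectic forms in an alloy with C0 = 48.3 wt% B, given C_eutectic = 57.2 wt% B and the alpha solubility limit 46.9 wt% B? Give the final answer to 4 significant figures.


f_primary = (C_e - C0) / (C_e - C_alpha_max)
f_primary = (57.2 - 48.3) / (57.2 - 46.9)
f_primary = 0.864078
f_eutectic = 1 - 0.864078 = 0.1359


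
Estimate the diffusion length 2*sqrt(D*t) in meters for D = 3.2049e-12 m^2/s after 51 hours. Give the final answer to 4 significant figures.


t = 51 hr = 183600 s
Diffusion length = 2*sqrt(D*t)
= 2*sqrt(3.2049e-12 * 183600)
= 1.534e-03 m


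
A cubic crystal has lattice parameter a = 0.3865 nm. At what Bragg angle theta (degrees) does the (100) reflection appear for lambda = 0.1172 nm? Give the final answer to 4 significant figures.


d = a / sqrt(h^2+k^2+l^2)
d = 0.3865 / sqrt(1) = 0.3865 nm
lambda = 2*d*sin(theta)  =>  sin(theta) = lambda / (2*d)
sin(theta) = 0.1172 / (2 * 0.3865) = 0.151617
theta = 8.721 deg


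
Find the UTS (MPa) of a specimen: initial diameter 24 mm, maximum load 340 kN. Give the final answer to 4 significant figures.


A0 = pi*(d/2)^2 = pi*(24/2)^2 = 452.389 mm^2
UTS = F_max / A0 = 340*1000 / 452.389
UTS = 751.6 MPa


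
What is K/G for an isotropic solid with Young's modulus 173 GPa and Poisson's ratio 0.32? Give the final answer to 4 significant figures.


G = E / (2*(1+nu))
G = 173 / (2*(1+0.32)) = 65.5303 GPa
K = E / (3*(1-2*nu))
K = 173 / (3*(1-2*0.32)) = 160.185 GPa
K/G = 160.185 / 65.5303 = 2.444


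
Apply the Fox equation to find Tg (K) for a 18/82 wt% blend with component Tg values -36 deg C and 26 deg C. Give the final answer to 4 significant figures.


1/Tg = w1/Tg1 + w2/Tg2 (in Kelvin)
Tg1 = 237.15 K, Tg2 = 299.15 K
1/Tg = 0.18/237.15 + 0.82/299.15
Tg = 285.7 K


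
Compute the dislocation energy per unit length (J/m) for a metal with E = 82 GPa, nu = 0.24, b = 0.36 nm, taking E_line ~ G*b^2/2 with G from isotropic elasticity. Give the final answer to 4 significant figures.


Step 1: G = E / (2*(1+nu))
G = 82 / (2*(1+0.24)) = 33.0645 GPa = 3.30645e+10 Pa
Step 2: E_line = G*b^2/2
b = 0.36 nm = 3.6e-10 m
E_line = 0.5 * 3.30645e+10 * (3.6e-10)^2 = 2.143e-09 J/m


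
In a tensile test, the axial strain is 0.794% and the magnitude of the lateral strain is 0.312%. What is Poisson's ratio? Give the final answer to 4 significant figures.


nu = -epsilon_lat / epsilon_axial
Lateral strain is contraction (negative), so using magnitudes:
nu = 0.312 / 0.794
nu = 0.3929


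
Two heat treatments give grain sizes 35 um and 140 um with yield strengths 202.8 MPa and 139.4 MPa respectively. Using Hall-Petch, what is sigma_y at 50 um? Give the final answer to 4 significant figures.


sigma_y = sigma0 + k / sqrt(d)
1/sqrt(d1) = 1/sqrt(3.5e-05) = 169.031;  1/sqrt(d2) = 84.5154
k = (sigma1 - sigma2) / (1/sqrt(d1) - 1/sqrt(d2)) = (202.8 - 139.4) / (169.031 - 84.5154) = 0.750159 MPa*m^0.5
sigma0 = sigma1 - k/sqrt(d1) = 202.8 - 0.750159*169.031 = 76 MPa
sigma_y(d3) = 76 + 0.750159 / sqrt(5e-05) = 182.1 MPa


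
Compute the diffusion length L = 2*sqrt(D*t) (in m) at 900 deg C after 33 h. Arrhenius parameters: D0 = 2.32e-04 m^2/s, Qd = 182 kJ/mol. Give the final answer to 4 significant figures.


Step 1: D = D0 * exp(-Qd/(R*T))
T = 1173.15 K
D = 2.32e-04 * exp(-182e3 / (8.314 * 1173.15)) = 1.82652e-12 m^2/s
Step 2: L = 2*sqrt(D*t)
t = 33 h = 118800 s
L = 2*sqrt(1.82652e-12 * 118800) = 9.316e-04 m


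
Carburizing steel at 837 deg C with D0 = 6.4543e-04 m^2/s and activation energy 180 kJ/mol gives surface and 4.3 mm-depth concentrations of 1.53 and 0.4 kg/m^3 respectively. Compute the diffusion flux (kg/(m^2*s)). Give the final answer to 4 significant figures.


Step 1: D = D0 * exp(-Qd/(R*T))
T = 837 + 273.15 = 1110.15 K
D = 6.4543e-04 * exp(-180e3 / (8.314 * 1110.15)) = 2.1888e-12 m^2/s
Step 2: J = D * (C1 - C2) / dx
J = 2.1888e-12 * (1.53 - 0.4) / 4.3e-03
J = 5.752e-10 kg/(m^2*s)


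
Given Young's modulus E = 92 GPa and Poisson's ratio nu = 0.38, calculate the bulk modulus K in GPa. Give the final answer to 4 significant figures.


K = E / (3*(1-2*nu))
K = 92 / (3*(1-2*0.38))
K = 127.8 GPa


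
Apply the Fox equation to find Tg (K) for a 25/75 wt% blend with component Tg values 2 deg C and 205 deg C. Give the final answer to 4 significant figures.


1/Tg = w1/Tg1 + w2/Tg2 (in Kelvin)
Tg1 = 275.15 K, Tg2 = 478.15 K
1/Tg = 0.25/275.15 + 0.75/478.15
Tg = 403.7 K


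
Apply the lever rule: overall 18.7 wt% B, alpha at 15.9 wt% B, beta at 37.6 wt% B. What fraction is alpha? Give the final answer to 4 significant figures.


f_alpha = (C_beta - C0) / (C_beta - C_alpha)
f_alpha = (37.6 - 18.7) / (37.6 - 15.9)
f_alpha = 0.871


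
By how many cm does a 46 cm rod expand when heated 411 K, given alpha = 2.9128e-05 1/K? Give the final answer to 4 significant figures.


dL = L0 * alpha * dT
dL = 46 * 2.9128e-05 * 411
dL = 0.5507 cm


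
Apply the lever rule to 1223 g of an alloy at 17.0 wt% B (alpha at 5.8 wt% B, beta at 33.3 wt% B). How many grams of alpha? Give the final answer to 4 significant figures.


f_alpha = (C_beta - C0) / (C_beta - C_alpha)
f_alpha = (33.3 - 17.0) / (33.3 - 5.8) = 0.592727
m_alpha = f_alpha * m_total = 0.592727 * 1223 = 724.9 g


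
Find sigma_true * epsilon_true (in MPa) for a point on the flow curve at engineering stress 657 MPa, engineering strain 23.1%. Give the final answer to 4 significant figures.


sigma_true = sigma_eng * (1 + epsilon_eng)
sigma_true = 657 * (1 + 0.231) = 808.767 MPa
epsilon_true = ln(1 + epsilon_eng)
epsilon_true = ln(1 + 0.231) = 0.207827
sigma_true * epsilon_true = 808.767 * 0.207827 = 168.1 MPa


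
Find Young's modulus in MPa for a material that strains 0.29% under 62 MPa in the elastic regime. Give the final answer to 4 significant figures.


E = sigma / epsilon
epsilon = 0.29% = 2.9e-03
E = 62 / 2.9e-03
E = 21380 MPa


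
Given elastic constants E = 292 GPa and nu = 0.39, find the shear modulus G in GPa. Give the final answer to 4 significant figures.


G = E / (2*(1+nu))
G = 292 / (2*(1+0.39))
G = 105 GPa


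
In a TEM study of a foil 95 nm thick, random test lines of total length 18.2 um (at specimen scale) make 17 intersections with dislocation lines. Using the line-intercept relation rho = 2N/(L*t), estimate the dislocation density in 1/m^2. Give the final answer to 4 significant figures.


rho = 2N / (L * t)
L = 18.2 um = 1.82e-05 m, t = 95 nm = 9.5e-08 m
rho = 2 * 17 / (1.82e-05 * 9.5e-08)
rho = 1.966e+13 1/m^2


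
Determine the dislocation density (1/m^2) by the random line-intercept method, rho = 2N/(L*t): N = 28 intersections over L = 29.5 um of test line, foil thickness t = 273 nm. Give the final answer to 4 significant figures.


rho = 2N / (L * t)
L = 29.5 um = 2.95e-05 m, t = 273 nm = 2.73e-07 m
rho = 2 * 28 / (2.95e-05 * 2.73e-07)
rho = 6.953e+12 1/m^2


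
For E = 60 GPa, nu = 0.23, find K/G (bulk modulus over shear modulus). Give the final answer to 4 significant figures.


G = E / (2*(1+nu))
G = 60 / (2*(1+0.23)) = 24.3902 GPa
K = E / (3*(1-2*nu))
K = 60 / (3*(1-2*0.23)) = 37.037 GPa
K/G = 37.037 / 24.3902 = 1.519


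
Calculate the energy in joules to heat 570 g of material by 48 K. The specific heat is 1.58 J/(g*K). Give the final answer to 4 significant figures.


Q = m * cp * dT
Q = 570 * 1.58 * 48
Q = 43230 J


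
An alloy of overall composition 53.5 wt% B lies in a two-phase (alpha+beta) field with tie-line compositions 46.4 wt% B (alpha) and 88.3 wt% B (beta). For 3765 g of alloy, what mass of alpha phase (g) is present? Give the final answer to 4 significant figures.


f_alpha = (C_beta - C0) / (C_beta - C_alpha)
f_alpha = (88.3 - 53.5) / (88.3 - 46.4) = 0.830549
m_alpha = f_alpha * m_total = 0.830549 * 3765 = 3127 g


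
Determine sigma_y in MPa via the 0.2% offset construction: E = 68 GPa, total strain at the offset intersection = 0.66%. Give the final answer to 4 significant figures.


Offset strain = 0.002
Elastic strain at yield = total_strain - offset = 6.6e-03 - 0.002 = 4.6e-03
sigma_y = E * elastic_strain = 68000 * 4.6e-03
sigma_y = 312.8 MPa


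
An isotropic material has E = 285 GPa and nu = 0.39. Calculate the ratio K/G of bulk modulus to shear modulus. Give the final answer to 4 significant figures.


G = E / (2*(1+nu))
G = 285 / (2*(1+0.39)) = 102.518 GPa
K = E / (3*(1-2*nu))
K = 285 / (3*(1-2*0.39)) = 431.818 GPa
K/G = 431.818 / 102.518 = 4.212


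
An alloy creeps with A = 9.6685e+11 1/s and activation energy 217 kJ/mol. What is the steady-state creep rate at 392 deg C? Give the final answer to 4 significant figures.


rate = A * exp(-Q / (R*T))
T = 392 + 273.15 = 665.15 K
rate = 9.6685e+11 * exp(-217e3 / (8.314 * 665.15))
rate = 8.782e-06 1/s


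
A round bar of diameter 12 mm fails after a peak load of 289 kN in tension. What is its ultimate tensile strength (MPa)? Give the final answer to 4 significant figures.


A0 = pi*(d/2)^2 = pi*(12/2)^2 = 113.097 mm^2
UTS = F_max / A0 = 289*1000 / 113.097
UTS = 2555 MPa


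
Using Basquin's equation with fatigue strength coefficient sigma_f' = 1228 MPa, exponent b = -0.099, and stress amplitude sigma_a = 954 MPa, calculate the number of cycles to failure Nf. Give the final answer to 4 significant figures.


sigma_a = sigma_f' * (2*Nf)^b
2*Nf = (sigma_a / sigma_f')^(1/b)
2*Nf = (954 / 1228)^(1/-0.099)
2*Nf = 12.8108
Nf = 6.405 cycles


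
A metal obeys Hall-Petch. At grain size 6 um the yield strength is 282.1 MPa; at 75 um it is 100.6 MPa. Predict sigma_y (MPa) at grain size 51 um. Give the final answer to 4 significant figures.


sigma_y = sigma0 + k / sqrt(d)
1/sqrt(d1) = 1/sqrt(6e-06) = 408.248;  1/sqrt(d2) = 115.47
k = (sigma1 - sigma2) / (1/sqrt(d1) - 1/sqrt(d2)) = (282.1 - 100.6) / (408.248 - 115.47) = 0.619923 MPa*m^0.5
sigma0 = sigma1 - k/sqrt(d1) = 282.1 - 0.619923*408.248 = 29.0174 MPa
sigma_y(d3) = 29.0174 + 0.619923 / sqrt(5.1e-05) = 115.8 MPa


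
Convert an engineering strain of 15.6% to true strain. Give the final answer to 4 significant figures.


epsilon_true = ln(1 + epsilon_eng)
epsilon_true = ln(1 + 0.156)
epsilon_true = 0.145


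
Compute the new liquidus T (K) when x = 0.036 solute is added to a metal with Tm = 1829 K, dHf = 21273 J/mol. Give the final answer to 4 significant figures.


dT = R*Tm^2*x / dHf
dT = 8.314 * 1829^2 * 0.036 / 21273
dT = 47.0664 K
T_new = 1829 - 47.0664 = 1782 K


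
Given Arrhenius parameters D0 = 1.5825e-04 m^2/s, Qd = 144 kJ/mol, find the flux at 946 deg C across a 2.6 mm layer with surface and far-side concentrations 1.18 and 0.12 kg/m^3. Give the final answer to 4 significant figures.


Step 1: D = D0 * exp(-Qd/(R*T))
T = 946 + 273.15 = 1219.15 K
D = 1.5825e-04 * exp(-144e3 / (8.314 * 1219.15)) = 1.07009e-10 m^2/s
Step 2: J = D * (C1 - C2) / dx
J = 1.07009e-10 * (1.18 - 0.12) / 2.6e-03
J = 4.363e-08 kg/(m^2*s)


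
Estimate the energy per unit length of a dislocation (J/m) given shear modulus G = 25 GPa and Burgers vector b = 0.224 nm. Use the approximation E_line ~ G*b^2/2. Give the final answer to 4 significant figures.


E = G*b^2/2
b = 0.224 nm = 2.24e-10 m
G = 25 GPa = 2.5e+10 Pa
E = 0.5 * 2.5e+10 * (2.24e-10)^2
E = 6.272e-10 J/m


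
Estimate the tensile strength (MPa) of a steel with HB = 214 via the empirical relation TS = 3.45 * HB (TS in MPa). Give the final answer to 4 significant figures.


TS (MPa) = 3.45 * HB
TS = 3.45 * 214
TS = 738.3 MPa


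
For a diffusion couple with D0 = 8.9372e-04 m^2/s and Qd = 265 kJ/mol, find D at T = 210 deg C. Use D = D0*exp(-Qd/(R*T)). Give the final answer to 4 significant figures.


D = D0 * exp(-Qd / (R*T))
T = 483.15 K
D = 8.9372e-04 * exp(-265e3 / (8.314 * 483.15))
D = 1.997e-32 m^2/s


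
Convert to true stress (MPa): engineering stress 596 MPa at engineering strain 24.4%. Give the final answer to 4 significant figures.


sigma_true = sigma_eng * (1 + epsilon_eng)
sigma_true = 596 * (1 + 0.244)
sigma_true = 741.4 MPa


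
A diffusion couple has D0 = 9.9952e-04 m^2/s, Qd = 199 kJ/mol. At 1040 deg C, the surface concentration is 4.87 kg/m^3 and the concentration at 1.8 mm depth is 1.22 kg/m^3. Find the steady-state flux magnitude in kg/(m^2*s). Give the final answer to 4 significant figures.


Step 1: D = D0 * exp(-Qd/(R*T))
T = 1040 + 273.15 = 1313.15 K
D = 9.9952e-04 * exp(-199e3 / (8.314 * 1313.15)) = 1.21244e-11 m^2/s
Step 2: J = D * (C1 - C2) / dx
J = 1.21244e-11 * (4.87 - 1.22) / 1.8e-03
J = 2.459e-08 kg/(m^2*s)


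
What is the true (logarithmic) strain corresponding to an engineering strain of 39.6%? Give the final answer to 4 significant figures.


epsilon_true = ln(1 + epsilon_eng)
epsilon_true = ln(1 + 0.396)
epsilon_true = 0.3336


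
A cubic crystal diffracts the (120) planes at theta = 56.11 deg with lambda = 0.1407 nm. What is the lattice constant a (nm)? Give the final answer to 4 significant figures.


d = lambda / (2*sin(theta))
d = 0.1407 / (2*sin(56.11 deg))
d = 0.0847478 nm
a = d * sqrt(h^2+k^2+l^2) = 0.0847478 * sqrt(5)
a = 0.1895 nm


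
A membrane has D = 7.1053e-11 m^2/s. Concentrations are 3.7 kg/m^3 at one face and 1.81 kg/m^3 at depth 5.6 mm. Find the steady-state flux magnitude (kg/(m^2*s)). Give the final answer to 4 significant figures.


J = -D * (dC/dx) = D * (C1 - C2) / dx
J = 7.1053e-11 * (3.7 - 1.81) / 5.6e-03
J = 2.398e-08 kg/(m^2*s)


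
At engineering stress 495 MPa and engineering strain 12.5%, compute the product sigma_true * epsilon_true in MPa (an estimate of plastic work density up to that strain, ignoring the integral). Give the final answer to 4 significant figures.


sigma_true = sigma_eng * (1 + epsilon_eng)
sigma_true = 495 * (1 + 0.125) = 556.875 MPa
epsilon_true = ln(1 + epsilon_eng)
epsilon_true = ln(1 + 0.125) = 0.117783
sigma_true * epsilon_true = 556.875 * 0.117783 = 65.59 MPa


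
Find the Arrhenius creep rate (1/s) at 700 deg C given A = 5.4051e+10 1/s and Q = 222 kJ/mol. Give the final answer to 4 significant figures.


rate = A * exp(-Q / (R*T))
T = 700 + 273.15 = 973.15 K
rate = 5.4051e+10 * exp(-222e3 / (8.314 * 973.15))
rate = 0.06551 1/s


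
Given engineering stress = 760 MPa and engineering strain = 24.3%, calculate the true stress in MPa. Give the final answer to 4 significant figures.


sigma_true = sigma_eng * (1 + epsilon_eng)
sigma_true = 760 * (1 + 0.243)
sigma_true = 944.7 MPa


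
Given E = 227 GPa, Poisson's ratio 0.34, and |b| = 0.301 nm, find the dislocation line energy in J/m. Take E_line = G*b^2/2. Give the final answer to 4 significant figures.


Step 1: G = E / (2*(1+nu))
G = 227 / (2*(1+0.34)) = 84.7015 GPa = 8.47015e+10 Pa
Step 2: E_line = G*b^2/2
b = 0.301 nm = 3.01e-10 m
E_line = 0.5 * 8.47015e+10 * (3.01e-10)^2 = 3.837e-09 J/m


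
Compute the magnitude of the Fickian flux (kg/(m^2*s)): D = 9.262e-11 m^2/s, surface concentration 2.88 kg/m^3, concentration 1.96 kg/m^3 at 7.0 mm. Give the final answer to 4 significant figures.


J = -D * (dC/dx) = D * (C1 - C2) / dx
J = 9.262e-11 * (2.88 - 1.96) / 7e-03
J = 1.217e-08 kg/(m^2*s)


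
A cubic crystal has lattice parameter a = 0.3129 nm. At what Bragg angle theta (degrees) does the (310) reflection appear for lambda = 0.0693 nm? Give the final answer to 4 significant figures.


d = a / sqrt(h^2+k^2+l^2)
d = 0.3129 / sqrt(10) = 0.0989477 nm
lambda = 2*d*sin(theta)  =>  sin(theta) = lambda / (2*d)
sin(theta) = 0.0693 / (2 * 0.0989477) = 0.350185
theta = 20.5 deg


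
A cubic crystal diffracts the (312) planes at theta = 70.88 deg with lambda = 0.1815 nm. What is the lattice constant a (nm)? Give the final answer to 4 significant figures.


d = lambda / (2*sin(theta))
d = 0.1815 / (2*sin(70.88 deg))
d = 0.0960486 nm
a = d * sqrt(h^2+k^2+l^2) = 0.0960486 * sqrt(14)
a = 0.3594 nm


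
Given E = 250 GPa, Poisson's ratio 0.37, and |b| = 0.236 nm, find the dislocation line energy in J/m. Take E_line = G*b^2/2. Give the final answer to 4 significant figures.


Step 1: G = E / (2*(1+nu))
G = 250 / (2*(1+0.37)) = 91.2409 GPa = 9.12409e+10 Pa
Step 2: E_line = G*b^2/2
b = 0.236 nm = 2.36e-10 m
E_line = 0.5 * 9.12409e+10 * (2.36e-10)^2 = 2.541e-09 J/m


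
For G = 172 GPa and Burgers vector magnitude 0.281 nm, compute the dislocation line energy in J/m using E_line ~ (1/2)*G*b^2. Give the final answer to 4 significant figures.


E = G*b^2/2
b = 0.281 nm = 2.81e-10 m
G = 172 GPa = 1.72e+11 Pa
E = 0.5 * 1.72e+11 * (2.81e-10)^2
E = 6.791e-09 J/m


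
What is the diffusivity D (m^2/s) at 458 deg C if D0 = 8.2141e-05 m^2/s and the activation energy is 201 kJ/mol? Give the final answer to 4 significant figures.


D = D0 * exp(-Qd / (R*T))
T = 731.15 K
D = 8.2141e-05 * exp(-201e3 / (8.314 * 731.15))
D = 3.583e-19 m^2/s


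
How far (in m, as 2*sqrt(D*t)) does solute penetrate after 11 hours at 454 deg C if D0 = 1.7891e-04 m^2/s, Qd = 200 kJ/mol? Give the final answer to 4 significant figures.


Step 1: D = D0 * exp(-Qd/(R*T))
T = 727.15 K
D = 1.7891e-04 * exp(-200e3 / (8.314 * 727.15)) = 7.67654e-19 m^2/s
Step 2: L = 2*sqrt(D*t)
t = 11 h = 39600 s
L = 2*sqrt(7.67654e-19 * 39600) = 3.487e-07 m


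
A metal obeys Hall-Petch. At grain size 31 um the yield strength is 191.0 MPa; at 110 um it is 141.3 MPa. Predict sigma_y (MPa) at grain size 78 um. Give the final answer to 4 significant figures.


sigma_y = sigma0 + k / sqrt(d)
1/sqrt(d1) = 1/sqrt(3.1e-05) = 179.605;  1/sqrt(d2) = 95.3463
k = (sigma1 - sigma2) / (1/sqrt(d1) - 1/sqrt(d2)) = (191.0 - 141.3) / (179.605 - 95.3463) = 0.589848 MPa*m^0.5
sigma0 = sigma1 - k/sqrt(d1) = 191.0 - 0.589848*179.605 = 85.0602 MPa
sigma_y(d3) = 85.0602 + 0.589848 / sqrt(7.8e-05) = 151.8 MPa


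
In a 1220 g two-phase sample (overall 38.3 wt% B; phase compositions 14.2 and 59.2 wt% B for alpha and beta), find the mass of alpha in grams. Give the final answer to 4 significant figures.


f_alpha = (C_beta - C0) / (C_beta - C_alpha)
f_alpha = (59.2 - 38.3) / (59.2 - 14.2) = 0.464444
m_alpha = f_alpha * m_total = 0.464444 * 1220 = 566.6 g


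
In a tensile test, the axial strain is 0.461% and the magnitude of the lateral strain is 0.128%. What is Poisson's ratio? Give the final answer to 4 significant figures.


nu = -epsilon_lat / epsilon_axial
Lateral strain is contraction (negative), so using magnitudes:
nu = 0.128 / 0.461
nu = 0.2777


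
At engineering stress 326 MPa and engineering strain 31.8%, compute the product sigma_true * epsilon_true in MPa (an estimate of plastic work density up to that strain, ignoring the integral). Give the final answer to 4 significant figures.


sigma_true = sigma_eng * (1 + epsilon_eng)
sigma_true = 326 * (1 + 0.318) = 429.668 MPa
epsilon_true = ln(1 + epsilon_eng)
epsilon_true = ln(1 + 0.318) = 0.276115
sigma_true * epsilon_true = 429.668 * 0.276115 = 118.6 MPa


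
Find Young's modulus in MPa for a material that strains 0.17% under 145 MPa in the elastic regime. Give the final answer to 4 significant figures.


E = sigma / epsilon
epsilon = 0.17% = 1.7e-03
E = 145 / 1.7e-03
E = 85290 MPa


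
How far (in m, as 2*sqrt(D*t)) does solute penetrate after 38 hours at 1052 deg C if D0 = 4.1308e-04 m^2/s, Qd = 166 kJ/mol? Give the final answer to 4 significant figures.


Step 1: D = D0 * exp(-Qd/(R*T))
T = 1325.15 K
D = 4.1308e-04 * exp(-166e3 / (8.314 * 1325.15)) = 1.18148e-10 m^2/s
Step 2: L = 2*sqrt(D*t)
t = 38 h = 136800 s
L = 2*sqrt(1.18148e-10 * 136800) = 8.041e-03 m


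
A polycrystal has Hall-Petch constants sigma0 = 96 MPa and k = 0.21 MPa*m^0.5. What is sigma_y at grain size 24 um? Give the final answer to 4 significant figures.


sigma_y = sigma0 + k / sqrt(d)
d = 24 um = 2.4e-05 m
sigma_y = 96 + 0.21 / sqrt(2.4e-05)
sigma_y = 138.9 MPa


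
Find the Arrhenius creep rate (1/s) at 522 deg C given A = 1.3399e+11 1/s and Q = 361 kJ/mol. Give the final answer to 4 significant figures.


rate = A * exp(-Q / (R*T))
T = 522 + 273.15 = 795.15 K
rate = 1.3399e+11 * exp(-361e3 / (8.314 * 795.15))
rate = 2.58e-13 1/s


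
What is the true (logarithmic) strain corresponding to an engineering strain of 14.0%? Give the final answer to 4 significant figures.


epsilon_true = ln(1 + epsilon_eng)
epsilon_true = ln(1 + 0.14)
epsilon_true = 0.131


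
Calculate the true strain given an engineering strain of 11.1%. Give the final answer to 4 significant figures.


epsilon_true = ln(1 + epsilon_eng)
epsilon_true = ln(1 + 0.111)
epsilon_true = 0.1053


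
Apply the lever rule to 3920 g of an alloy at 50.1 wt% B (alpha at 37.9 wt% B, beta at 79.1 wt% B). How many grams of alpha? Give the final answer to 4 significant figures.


f_alpha = (C_beta - C0) / (C_beta - C_alpha)
f_alpha = (79.1 - 50.1) / (79.1 - 37.9) = 0.703883
m_alpha = f_alpha * m_total = 0.703883 * 3920 = 2759 g


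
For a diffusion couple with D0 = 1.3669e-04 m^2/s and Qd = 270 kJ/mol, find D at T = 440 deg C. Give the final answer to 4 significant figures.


D = D0 * exp(-Qd / (R*T))
T = 713.15 K
D = 1.3669e-04 * exp(-270e3 / (8.314 * 713.15))
D = 2.285e-24 m^2/s


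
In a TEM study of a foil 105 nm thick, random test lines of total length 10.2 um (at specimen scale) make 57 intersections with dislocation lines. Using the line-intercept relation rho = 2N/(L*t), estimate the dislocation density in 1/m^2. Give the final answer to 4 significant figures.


rho = 2N / (L * t)
L = 10.2 um = 1.02e-05 m, t = 105 nm = 1.05e-07 m
rho = 2 * 57 / (1.02e-05 * 1.05e-07)
rho = 1.064e+14 1/m^2


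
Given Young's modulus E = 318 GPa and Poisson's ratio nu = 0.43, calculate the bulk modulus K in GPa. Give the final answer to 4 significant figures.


K = E / (3*(1-2*nu))
K = 318 / (3*(1-2*0.43))
K = 757.1 GPa


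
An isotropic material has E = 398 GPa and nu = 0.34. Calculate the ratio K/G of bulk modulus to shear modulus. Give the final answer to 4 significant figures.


G = E / (2*(1+nu))
G = 398 / (2*(1+0.34)) = 148.507 GPa
K = E / (3*(1-2*nu))
K = 398 / (3*(1-2*0.34)) = 414.583 GPa
K/G = 414.583 / 148.507 = 2.792


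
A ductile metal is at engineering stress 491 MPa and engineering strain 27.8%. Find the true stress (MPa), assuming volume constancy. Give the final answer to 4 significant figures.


sigma_true = sigma_eng * (1 + epsilon_eng)
sigma_true = 491 * (1 + 0.278)
sigma_true = 627.5 MPa


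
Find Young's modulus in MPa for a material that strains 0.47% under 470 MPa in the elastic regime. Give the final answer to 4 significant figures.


E = sigma / epsilon
epsilon = 0.47% = 4.7e-03
E = 470 / 4.7e-03
E = 100000 MPa


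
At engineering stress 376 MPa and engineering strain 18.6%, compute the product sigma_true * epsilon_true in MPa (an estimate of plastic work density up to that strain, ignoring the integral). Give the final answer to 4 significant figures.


sigma_true = sigma_eng * (1 + epsilon_eng)
sigma_true = 376 * (1 + 0.186) = 445.936 MPa
epsilon_true = ln(1 + epsilon_eng)
epsilon_true = ln(1 + 0.186) = 0.170586
sigma_true * epsilon_true = 445.936 * 0.170586 = 76.07 MPa


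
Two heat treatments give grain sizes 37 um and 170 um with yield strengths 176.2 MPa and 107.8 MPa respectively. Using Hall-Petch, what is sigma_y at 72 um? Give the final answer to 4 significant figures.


sigma_y = sigma0 + k / sqrt(d)
1/sqrt(d1) = 1/sqrt(3.7e-05) = 164.399;  1/sqrt(d2) = 76.6965
k = (sigma1 - sigma2) / (1/sqrt(d1) - 1/sqrt(d2)) = (176.2 - 107.8) / (164.399 - 76.6965) = 0.779909 MPa*m^0.5
sigma0 = sigma1 - k/sqrt(d1) = 176.2 - 0.779909*164.399 = 47.9837 MPa
sigma_y(d3) = 47.9837 + 0.779909 / sqrt(7.2e-05) = 139.9 MPa


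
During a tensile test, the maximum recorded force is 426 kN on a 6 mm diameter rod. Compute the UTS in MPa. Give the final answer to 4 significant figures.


A0 = pi*(d/2)^2 = pi*(6/2)^2 = 28.2743 mm^2
UTS = F_max / A0 = 426*1000 / 28.2743
UTS = 15070 MPa


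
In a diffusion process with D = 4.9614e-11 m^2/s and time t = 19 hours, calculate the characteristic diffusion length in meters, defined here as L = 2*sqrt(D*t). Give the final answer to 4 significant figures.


t = 19 hr = 68400 s
Diffusion length = 2*sqrt(D*t)
= 2*sqrt(4.9614e-11 * 68400)
= 3.684e-03 m


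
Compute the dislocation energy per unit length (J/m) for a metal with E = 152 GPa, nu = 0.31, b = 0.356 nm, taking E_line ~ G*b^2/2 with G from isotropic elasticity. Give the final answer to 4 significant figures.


Step 1: G = E / (2*(1+nu))
G = 152 / (2*(1+0.31)) = 58.0153 GPa = 5.80153e+10 Pa
Step 2: E_line = G*b^2/2
b = 0.356 nm = 3.56e-10 m
E_line = 0.5 * 5.80153e+10 * (3.56e-10)^2 = 3.676e-09 J/m


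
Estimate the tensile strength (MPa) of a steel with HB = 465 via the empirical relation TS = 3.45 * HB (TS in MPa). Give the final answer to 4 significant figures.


TS (MPa) = 3.45 * HB
TS = 3.45 * 465
TS = 1604 MPa


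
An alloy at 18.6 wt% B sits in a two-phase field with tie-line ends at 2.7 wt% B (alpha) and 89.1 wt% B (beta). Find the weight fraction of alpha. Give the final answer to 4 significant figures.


f_alpha = (C_beta - C0) / (C_beta - C_alpha)
f_alpha = (89.1 - 18.6) / (89.1 - 2.7)
f_alpha = 0.816


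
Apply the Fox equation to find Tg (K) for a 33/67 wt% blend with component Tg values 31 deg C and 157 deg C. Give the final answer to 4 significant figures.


1/Tg = w1/Tg1 + w2/Tg2 (in Kelvin)
Tg1 = 304.15 K, Tg2 = 430.15 K
1/Tg = 0.33/304.15 + 0.67/430.15
Tg = 378.4 K


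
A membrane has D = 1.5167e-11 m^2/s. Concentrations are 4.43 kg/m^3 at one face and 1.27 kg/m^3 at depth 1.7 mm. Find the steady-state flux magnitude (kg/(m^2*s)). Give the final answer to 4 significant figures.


J = -D * (dC/dx) = D * (C1 - C2) / dx
J = 1.5167e-11 * (4.43 - 1.27) / 1.7e-03
J = 2.819e-08 kg/(m^2*s)


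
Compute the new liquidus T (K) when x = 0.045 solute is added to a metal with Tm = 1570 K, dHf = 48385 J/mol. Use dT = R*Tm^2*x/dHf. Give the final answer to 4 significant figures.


dT = R*Tm^2*x / dHf
dT = 8.314 * 1570^2 * 0.045 / 48385
dT = 19.0595 K
T_new = 1570 - 19.0595 = 1551 K


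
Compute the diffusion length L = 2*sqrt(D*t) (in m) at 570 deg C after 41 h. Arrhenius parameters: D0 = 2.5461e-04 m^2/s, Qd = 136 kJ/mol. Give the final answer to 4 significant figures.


Step 1: D = D0 * exp(-Qd/(R*T))
T = 843.15 K
D = 2.5461e-04 * exp(-136e3 / (8.314 * 843.15)) = 9.55278e-13 m^2/s
Step 2: L = 2*sqrt(D*t)
t = 41 h = 147600 s
L = 2*sqrt(9.55278e-13 * 147600) = 7.51e-04 m


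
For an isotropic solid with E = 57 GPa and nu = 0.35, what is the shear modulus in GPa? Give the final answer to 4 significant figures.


G = E / (2*(1+nu))
G = 57 / (2*(1+0.35))
G = 21.11 GPa


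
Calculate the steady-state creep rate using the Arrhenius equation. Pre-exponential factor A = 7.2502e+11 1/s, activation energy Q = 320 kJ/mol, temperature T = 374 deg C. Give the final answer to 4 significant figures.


rate = A * exp(-Q / (R*T))
T = 374 + 273.15 = 647.15 K
rate = 7.2502e+11 * exp(-320e3 / (8.314 * 647.15))
rate = 1.073e-14 1/s


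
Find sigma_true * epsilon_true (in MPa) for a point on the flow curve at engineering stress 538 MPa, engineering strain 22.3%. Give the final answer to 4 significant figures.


sigma_true = sigma_eng * (1 + epsilon_eng)
sigma_true = 538 * (1 + 0.223) = 657.974 MPa
epsilon_true = ln(1 + epsilon_eng)
epsilon_true = ln(1 + 0.223) = 0.201307
sigma_true * epsilon_true = 657.974 * 0.201307 = 132.5 MPa


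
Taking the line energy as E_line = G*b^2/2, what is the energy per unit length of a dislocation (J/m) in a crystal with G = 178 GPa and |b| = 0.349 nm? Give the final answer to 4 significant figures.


E = G*b^2/2
b = 0.349 nm = 3.49e-10 m
G = 178 GPa = 1.78e+11 Pa
E = 0.5 * 1.78e+11 * (3.49e-10)^2
E = 1.084e-08 J/m


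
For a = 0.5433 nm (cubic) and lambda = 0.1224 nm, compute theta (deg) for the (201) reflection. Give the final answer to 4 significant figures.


d = a / sqrt(h^2+k^2+l^2)
d = 0.5433 / sqrt(5) = 0.242971 nm
lambda = 2*d*sin(theta)  =>  sin(theta) = lambda / (2*d)
sin(theta) = 0.1224 / (2 * 0.242971) = 0.251882
theta = 14.59 deg


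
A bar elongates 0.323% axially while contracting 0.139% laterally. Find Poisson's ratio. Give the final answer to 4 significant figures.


nu = -epsilon_lat / epsilon_axial
Lateral strain is contraction (negative), so using magnitudes:
nu = 0.139 / 0.323
nu = 0.4303


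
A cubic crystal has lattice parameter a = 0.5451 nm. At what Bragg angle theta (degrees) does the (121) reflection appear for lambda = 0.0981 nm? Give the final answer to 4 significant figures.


d = a / sqrt(h^2+k^2+l^2)
d = 0.5451 / sqrt(6) = 0.222536 nm
lambda = 2*d*sin(theta)  =>  sin(theta) = lambda / (2*d)
sin(theta) = 0.0981 / (2 * 0.222536) = 0.220414
theta = 12.73 deg


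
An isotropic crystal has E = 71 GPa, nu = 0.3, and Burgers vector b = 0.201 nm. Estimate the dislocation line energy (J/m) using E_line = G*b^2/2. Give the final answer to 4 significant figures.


Step 1: G = E / (2*(1+nu))
G = 71 / (2*(1+0.3)) = 27.3077 GPa = 2.73077e+10 Pa
Step 2: E_line = G*b^2/2
b = 0.201 nm = 2.01e-10 m
E_line = 0.5 * 2.73077e+10 * (2.01e-10)^2 = 5.516e-10 J/m


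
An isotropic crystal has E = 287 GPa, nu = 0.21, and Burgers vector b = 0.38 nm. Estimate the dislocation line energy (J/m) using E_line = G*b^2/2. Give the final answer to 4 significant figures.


Step 1: G = E / (2*(1+nu))
G = 287 / (2*(1+0.21)) = 118.595 GPa = 1.18595e+11 Pa
Step 2: E_line = G*b^2/2
b = 0.38 nm = 3.8e-10 m
E_line = 0.5 * 1.18595e+11 * (3.8e-10)^2 = 8.563e-09 J/m


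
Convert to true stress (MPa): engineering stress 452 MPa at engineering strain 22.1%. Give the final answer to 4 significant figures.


sigma_true = sigma_eng * (1 + epsilon_eng)
sigma_true = 452 * (1 + 0.221)
sigma_true = 551.9 MPa


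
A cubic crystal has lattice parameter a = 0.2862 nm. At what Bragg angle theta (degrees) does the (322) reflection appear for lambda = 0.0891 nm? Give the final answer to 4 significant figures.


d = a / sqrt(h^2+k^2+l^2)
d = 0.2862 / sqrt(17) = 0.0694137 nm
lambda = 2*d*sin(theta)  =>  sin(theta) = lambda / (2*d)
sin(theta) = 0.0891 / (2 * 0.0694137) = 0.641804
theta = 39.93 deg


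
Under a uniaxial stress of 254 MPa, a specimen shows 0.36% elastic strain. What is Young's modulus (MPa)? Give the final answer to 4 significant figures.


E = sigma / epsilon
epsilon = 0.36% = 3.6e-03
E = 254 / 3.6e-03
E = 70560 MPa


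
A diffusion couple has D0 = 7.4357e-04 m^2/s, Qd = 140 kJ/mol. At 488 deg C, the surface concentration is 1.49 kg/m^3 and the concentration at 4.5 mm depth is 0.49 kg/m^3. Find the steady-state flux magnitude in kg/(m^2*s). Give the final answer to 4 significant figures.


Step 1: D = D0 * exp(-Qd/(R*T))
T = 488 + 273.15 = 761.15 K
D = 7.4357e-04 * exp(-140e3 / (8.314 * 761.15)) = 1.83376e-13 m^2/s
Step 2: J = D * (C1 - C2) / dx
J = 1.83376e-13 * (1.49 - 0.49) / 4.5e-03
J = 4.075e-11 kg/(m^2*s)


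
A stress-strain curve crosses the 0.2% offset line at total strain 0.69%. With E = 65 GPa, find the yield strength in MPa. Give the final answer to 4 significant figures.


Offset strain = 0.002
Elastic strain at yield = total_strain - offset = 6.9e-03 - 0.002 = 4.9e-03
sigma_y = E * elastic_strain = 65000 * 4.9e-03
sigma_y = 318.5 MPa


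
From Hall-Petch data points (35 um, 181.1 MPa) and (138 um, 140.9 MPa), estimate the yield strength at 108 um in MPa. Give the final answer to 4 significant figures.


sigma_y = sigma0 + k / sqrt(d)
1/sqrt(d1) = 1/sqrt(3.5e-05) = 169.031;  1/sqrt(d2) = 85.1257
k = (sigma1 - sigma2) / (1/sqrt(d1) - 1/sqrt(d2)) = (181.1 - 140.9) / (169.031 - 85.1257) = 0.479112 MPa*m^0.5
sigma0 = sigma1 - k/sqrt(d1) = 181.1 - 0.479112*169.031 = 100.115 MPa
sigma_y(d3) = 100.115 + 0.479112 / sqrt(1.08e-04) = 146.2 MPa


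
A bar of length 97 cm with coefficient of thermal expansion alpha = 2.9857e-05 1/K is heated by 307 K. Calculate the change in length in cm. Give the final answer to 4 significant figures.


dL = L0 * alpha * dT
dL = 97 * 2.9857e-05 * 307
dL = 0.8891 cm


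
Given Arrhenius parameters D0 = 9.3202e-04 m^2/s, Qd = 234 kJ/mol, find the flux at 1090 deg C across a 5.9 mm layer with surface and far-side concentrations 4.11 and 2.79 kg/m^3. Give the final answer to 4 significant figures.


Step 1: D = D0 * exp(-Qd/(R*T))
T = 1090 + 273.15 = 1363.15 K
D = 9.3202e-04 * exp(-234e3 / (8.314 * 1363.15)) = 1.00563e-12 m^2/s
Step 2: J = D * (C1 - C2) / dx
J = 1.00563e-12 * (4.11 - 2.79) / 5.9e-03
J = 2.25e-10 kg/(m^2*s)


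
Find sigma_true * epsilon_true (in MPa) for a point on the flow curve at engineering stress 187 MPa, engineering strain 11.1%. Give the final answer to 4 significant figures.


sigma_true = sigma_eng * (1 + epsilon_eng)
sigma_true = 187 * (1 + 0.111) = 207.757 MPa
epsilon_true = ln(1 + epsilon_eng)
epsilon_true = ln(1 + 0.111) = 0.105261
sigma_true * epsilon_true = 207.757 * 0.105261 = 21.87 MPa
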